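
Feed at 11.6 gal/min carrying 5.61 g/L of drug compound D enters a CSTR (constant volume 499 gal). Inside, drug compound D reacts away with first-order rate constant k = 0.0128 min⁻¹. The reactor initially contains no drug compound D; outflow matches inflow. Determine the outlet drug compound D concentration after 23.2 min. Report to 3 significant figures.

Accumulation = in − out − consumed: V dC/dt = Q C_in − Q C − k V C.
dC/dt = (Q/V) C_in − (Q/V + k) C; effective rate a = Q/V + k = 0.023246 + 0.0128 = 0.036046 min⁻¹.
C_ss = Q C_in/(Q + kV) = 3.6179 g/L; C(t) = C_ss + (C₀ − C_ss) e^(−a t).
C(23.2) = 3.6179 + (-3.6179)·e^(−0.036046·23.2) = 3.6179 + (-3.6179)·0.43332 = 2.0502 g/L.

2.05 g/L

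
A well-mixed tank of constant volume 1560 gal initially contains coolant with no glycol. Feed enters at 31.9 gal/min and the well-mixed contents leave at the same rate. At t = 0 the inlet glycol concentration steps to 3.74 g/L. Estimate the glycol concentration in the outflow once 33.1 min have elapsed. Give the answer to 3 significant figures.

1.84 g/L

Species balance on the tank: V dC/dt = Q(C_in − C).
Time constant τ = V/Q = 1560/31.9 = 48.903 min.
Solution: C(t) = C_in + (C₀ − C_in) e^(−t/τ).
C(33.1) = 3.74 + (0 − 3.74)·e^(−33.1/48.903) = 3.74 + (-3.7400)·0.50821 = 1.8393 g/L.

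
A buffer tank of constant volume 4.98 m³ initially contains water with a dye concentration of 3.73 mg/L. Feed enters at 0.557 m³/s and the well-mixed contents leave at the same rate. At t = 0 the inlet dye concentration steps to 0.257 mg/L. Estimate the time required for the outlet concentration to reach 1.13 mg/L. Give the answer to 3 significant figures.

Transient balance on the dissolved component: V dC/dt = Q(C_in − C), so τ = V/Q = 8.9408 s.
C(t) = C_in + (C₀ − C_in) e^(−t/τ). Set C = 1.13 and solve for t:
e^(−t/τ) = (C − C_in)/(C₀ − C_in) = (1.13 − 0.257)/(3.73 − 0.257) = 0.25137
t = −τ ln(…) = 8.9408 × 1.3808 = 12.346 s.

12.3 s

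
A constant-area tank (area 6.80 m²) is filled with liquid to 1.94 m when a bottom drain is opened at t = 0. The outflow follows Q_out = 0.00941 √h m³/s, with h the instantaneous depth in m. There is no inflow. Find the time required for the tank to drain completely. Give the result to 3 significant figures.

2010 s

Volume balance on the tank: A dh/dt = −0.00941 √h.
Separate and integrate: 2(√h − √h₀) = −(0.00941/A) t.
Tank is empty when √h = 0: t_empty = 2A√h₀/0.00941.
t_empty = 2·6.80·√1.94/0.00941 = 13.600·1.3928/0.00941 = 2013.0 s.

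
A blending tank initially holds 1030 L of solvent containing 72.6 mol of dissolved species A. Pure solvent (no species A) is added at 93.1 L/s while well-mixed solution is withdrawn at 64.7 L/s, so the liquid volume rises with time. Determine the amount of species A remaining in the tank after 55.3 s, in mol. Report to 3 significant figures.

8.80 mol

Total volume: dV/dt = Q_in − Q_out = 28.400 L/s, so V(t) = 1030 + 28.400 t and V(55.3) = 2600.5 L.
No species A enters, so dm/dt = −Q_out · (m/V).
Separate: dm/m = −Q_out dt/V(t) ⇒ ln(m/m₀) = −(Q_out/(Q_in−Q_out)) ln(V/V₀).
m = m₀ (V₀/V)^(Q_out/(Q_in−Q_out)) = 72.6 × (1030/2600.5)^(2.2782) = 8.8025 mol.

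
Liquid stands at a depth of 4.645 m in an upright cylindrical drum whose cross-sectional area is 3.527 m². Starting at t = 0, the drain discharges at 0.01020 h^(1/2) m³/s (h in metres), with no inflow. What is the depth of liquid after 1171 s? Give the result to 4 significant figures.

A dh/dt = −Q_out = −0.01020 √h.
This is separable: 2 d(√h)/dt = −0.01020/A, so √h = √h₀ − (0.01020/(2A)) t.
√h = √4.645 − 0.01020·1171/(2·3.527) = 2.15523 − 1.69325 = 0.461974.
h = 0.461974² = 0.213420 m.

0.2134 m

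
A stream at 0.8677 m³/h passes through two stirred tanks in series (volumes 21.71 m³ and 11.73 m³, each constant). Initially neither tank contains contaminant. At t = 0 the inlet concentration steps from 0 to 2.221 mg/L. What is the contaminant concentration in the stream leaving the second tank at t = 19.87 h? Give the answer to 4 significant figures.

Each tank obeys Vᵢ dCᵢ/dt = Q(Cᵢ₋₁ − Cᵢ), so τᵢ = Vᵢ/Q.
τ₁ = 21.71/0.8677 = 25.0202 h; τ₂ = 11.73/0.8677 = 13.5185 h.
Solving the cascade with C₁(0)=C₂(0)=0 gives C₂(t) = C_in[1 − (τ₁ e^(−t/τ₁) − τ₂ e^(−t/τ₂))/(τ₁ − τ₂)].
At t = 19.87: e^(−t/τ₁) = 0.451961, e^(−t/τ₂) = 0.229963.
C₂ = 2.221·[1 − (25.0202·0.451961 − 13.5185·0.229963)/(11.5017)] = 2.221·0.287113 = 0.637678 mg/L.

0.6377 mg/L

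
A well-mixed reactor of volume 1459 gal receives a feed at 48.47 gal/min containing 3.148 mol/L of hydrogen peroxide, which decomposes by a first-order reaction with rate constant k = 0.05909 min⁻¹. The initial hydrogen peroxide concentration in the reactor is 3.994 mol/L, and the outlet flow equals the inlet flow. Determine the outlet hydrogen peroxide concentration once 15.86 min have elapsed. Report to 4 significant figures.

V dC/dt = Q(C_in − C) − k V C.
dC/dt = (Q/V) C_in − (Q/V + k) C; effective rate a = Q/V + k = 0.0332214 + 0.05909 = 0.0923114 min⁻¹.
C_ss = Q C_in/(Q + kV) = 1.13291 mol/L; C(t) = C_ss + (C₀ − C_ss) e^(−a t).
C(15.86) = 1.13291 + (2.86109)·e^(−0.0923114·15.86) = 1.13291 + (2.86109)·0.231296 = 1.79467 mol/L.

1.795 mol/L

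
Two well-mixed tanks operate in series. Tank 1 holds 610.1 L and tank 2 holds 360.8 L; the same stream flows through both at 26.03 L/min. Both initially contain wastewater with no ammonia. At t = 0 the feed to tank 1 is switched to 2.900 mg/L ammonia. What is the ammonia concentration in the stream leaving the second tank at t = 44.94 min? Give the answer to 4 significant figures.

2.021 mg/L

Species balance on tank i: dCᵢ/dt = (Cᵢ₋₁ − Cᵢ)/τᵢ with τᵢ = Vᵢ/Q.
τ₁ = 610.1/26.03 = 23.4383 min; τ₂ = 360.8/26.03 = 13.8609 min.
Tank 1: C₁ = C_in(1 − e^(−t/τ₁)). Tank 2 (τ₁ ≠ τ₂): C₂ = C_in[1 − (τ₁ e^(−t/τ₁) − τ₂ e^(−t/τ₂))/(τ₁ − τ₂)].
At t = 44.94: e^(−t/τ₁) = 0.146993, e^(−t/τ₂) = 0.0390776.
C₂ = 2.900·[1 − (23.4383·0.146993 − 13.8609·0.0390776)/(9.57741)] = 2.900·0.696826 = 2.02080 mg/L.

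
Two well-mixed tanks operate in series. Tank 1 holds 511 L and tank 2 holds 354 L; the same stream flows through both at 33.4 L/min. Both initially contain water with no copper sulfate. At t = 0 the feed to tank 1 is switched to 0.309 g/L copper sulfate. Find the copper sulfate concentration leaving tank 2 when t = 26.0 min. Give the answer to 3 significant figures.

0.185 g/L

Time constants: τᵢ = Vᵢ/Q for each well-mixed tank.
τ₁ = 511/33.4 = 15.299 min; τ₂ = 354/33.4 = 10.599 min.
Solving the cascade with C₁(0)=C₂(0)=0 gives C₂(t) = C_in[1 − (τ₁ e^(−t/τ₁) − τ₂ e^(−t/τ₂))/(τ₁ − τ₂)].
At t = 26.0: e^(−t/τ₁) = 0.18279, e^(−t/τ₂) = 0.086026.
C₂ = 0.309·[1 − (15.299·0.18279 − 10.599·0.086026)/(4.7006)] = 0.309·0.59903 = 0.18510 g/L.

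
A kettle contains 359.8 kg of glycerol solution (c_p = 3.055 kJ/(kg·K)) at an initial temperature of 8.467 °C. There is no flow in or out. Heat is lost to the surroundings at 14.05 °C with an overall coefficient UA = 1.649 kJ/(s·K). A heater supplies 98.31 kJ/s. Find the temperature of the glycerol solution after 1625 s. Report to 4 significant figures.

67.97 °C

First-law balance (no shaft work): M c_p dT/dt = −UA(T − T_amb) + Q̇.
dT/dt = (T_ss − T)/τ with T_ss = T_amb + Q̇/UA = 14.05 + 98.31/1.649 = 73.6680 °C, τ = M c_p/UA = 359.8·3.055/1.649 = 666.579 s.
This is linear first-order; T(t) = T_ss + (T₀ − T_ss) e^(−t/τ).
T(1625) = 73.6680 + (-65.2010)·0.0873511 = 67.9726 °C.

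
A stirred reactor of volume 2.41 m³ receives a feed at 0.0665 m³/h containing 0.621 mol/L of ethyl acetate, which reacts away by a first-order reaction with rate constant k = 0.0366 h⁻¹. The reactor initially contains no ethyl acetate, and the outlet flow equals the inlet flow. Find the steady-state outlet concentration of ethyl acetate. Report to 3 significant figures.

V dC/dt = Q(C_in − C) − k V C.
At steady state: 0 = Q C_in − (Q + kV) C_ss, so C_ss = Q C_in/(Q + kV).
C_ss = 0.0665·0.621/(0.0665 + 0.0366·2.41) = 0.041296/0.15471 = 0.26694 mol/L.

0.267 mol/L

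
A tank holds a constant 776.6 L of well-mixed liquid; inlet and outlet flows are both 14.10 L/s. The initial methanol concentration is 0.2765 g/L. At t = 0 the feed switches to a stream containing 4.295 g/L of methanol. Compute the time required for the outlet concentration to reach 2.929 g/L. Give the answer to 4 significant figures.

Species balance: V dC/dt = Q(C_in − C) ⇒ τ = V/Q = 55.0780 s.
C(t) = C_in + (C₀ − C_in) e^(−t/τ). Set C = 2.929 and solve for t:
e^(−t/τ) = (C − C_in)/(C₀ − C_in) = (2.929 − 4.295)/(0.2765 − 4.295) = 0.339928
t = −τ ln(…) = 55.0780 × 1.07902 = 59.4304 s.

59.43 s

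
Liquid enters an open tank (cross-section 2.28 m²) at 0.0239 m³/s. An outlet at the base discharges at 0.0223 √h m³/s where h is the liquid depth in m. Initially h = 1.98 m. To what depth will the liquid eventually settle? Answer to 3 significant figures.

1.15 m

Mass balance (ρ constant): A dh/dt = Q_in − 0.0223 √h. At steady state dh/dt = 0:
Q_in = 0.0223 √h_ss ⇒ √h_ss = 0.0239/0.0223 = 1.0717.
h_ss = 1.0717² = 1.1486 m. (Since h₀ = 1.98 m > h_ss, the level will fall toward this value.)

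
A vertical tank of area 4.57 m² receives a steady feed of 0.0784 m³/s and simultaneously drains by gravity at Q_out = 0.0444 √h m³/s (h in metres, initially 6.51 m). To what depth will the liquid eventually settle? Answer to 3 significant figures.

3.12 m

A dh/dt = Q_in − 0.0444 √h. Steady state requires inflow = outflow:
Q_in = 0.0444 √h_ss ⇒ √h_ss = 0.0784/0.0444 = 1.7658.
h_ss = 1.7658² = 3.1179 m. (Since h₀ = 6.51 m > h_ss, the level will fall toward this value.)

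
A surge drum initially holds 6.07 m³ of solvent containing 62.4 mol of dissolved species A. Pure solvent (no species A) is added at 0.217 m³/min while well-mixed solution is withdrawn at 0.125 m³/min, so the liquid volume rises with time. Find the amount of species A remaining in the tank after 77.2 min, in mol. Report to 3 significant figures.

Let m(t) be the amount of species A. Volume: V(t) = V₀ + (Q_in − Q_out) t = 6.07 + 0.092000 t; V(77.2) = 13.172 m³.
No species A enters, so dm/dt = −Q_out · (m/V).
Separate: dm/m = −Q_out dt/V(t) ⇒ ln(m/m₀) = −(Q_out/(Q_in−Q_out)) ln(V/V₀).
m = m₀ (V₀/V)^(Q_out/(Q_in−Q_out)) = 62.4 × (6.07/13.172)^(1.3587) = 21.778 mol.

21.8 mol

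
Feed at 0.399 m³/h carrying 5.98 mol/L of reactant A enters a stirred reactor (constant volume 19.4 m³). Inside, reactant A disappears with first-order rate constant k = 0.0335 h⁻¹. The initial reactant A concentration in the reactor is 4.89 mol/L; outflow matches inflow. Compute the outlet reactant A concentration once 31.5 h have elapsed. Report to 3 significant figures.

2.75 mol/L

Accumulation = in − out − consumed: V dC/dt = Q C_in − Q C − k V C.
dC/dt = (Q/V) C_in − (Q/V + k) C; effective rate a = Q/V + k = 0.020567 + 0.0335 = 0.054067 h⁻¹.
C_ss = Q C_in/(Q + kV) = 2.2748 mol/L; C(t) = C_ss + (C₀ − C_ss) e^(−a t).
C(31.5) = 2.2748 + (2.6152)·e^(−0.054067·31.5) = 2.2748 + (2.6152)·0.18212 = 2.7511 mol/L.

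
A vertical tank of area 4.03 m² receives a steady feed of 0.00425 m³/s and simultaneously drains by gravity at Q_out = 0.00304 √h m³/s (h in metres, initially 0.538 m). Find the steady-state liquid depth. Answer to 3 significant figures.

1.95 m

A dh/dt = Q_in − 0.00304 √h. Steady state requires inflow = outflow:
Q_in = 0.00304 √h_ss ⇒ √h_ss = 0.00425/0.00304 = 1.3980.
h_ss = 1.3980² = 1.9545 m. (Since h₀ = 0.538 m < h_ss, the level will rise toward this value.)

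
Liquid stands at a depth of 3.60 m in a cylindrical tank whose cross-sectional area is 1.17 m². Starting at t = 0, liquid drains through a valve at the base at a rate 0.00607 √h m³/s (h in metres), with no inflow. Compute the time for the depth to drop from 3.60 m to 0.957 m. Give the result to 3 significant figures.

Accumulation of liquid (constant cross-section A): A dh/dt = −0.00607 √h.
This is separable: 2 d(√h)/dt = −0.00607/A, so √h = √h₀ − (0.00607/(2A)) t.
t = 2A(√h₀ − √h)/0.00607 = 2·1.17·(√3.60 − √0.957)/0.00607
  = 2.3400 × (1.8974 − 0.97826) / 0.00607 = 354.32 s.

354 s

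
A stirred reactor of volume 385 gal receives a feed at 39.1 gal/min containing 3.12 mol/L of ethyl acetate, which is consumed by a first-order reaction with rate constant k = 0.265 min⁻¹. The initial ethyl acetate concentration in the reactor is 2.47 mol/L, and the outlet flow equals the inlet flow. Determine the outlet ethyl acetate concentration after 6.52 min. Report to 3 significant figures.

1.01 mol/L

Accumulation = in − out − consumed: V dC/dt = Q C_in − Q C − k V C.
This is linear with rate a = Q/V + k = 0.36656 min⁻¹.
C_ss = Q C_in/(Q + kV) = 0.86443 mol/L; C(t) = C_ss + (C₀ − C_ss) e^(−a t).
C(6.52) = 0.86443 + (1.6056)·e^(−0.36656·6.52) = 0.86443 + (1.6056)·0.091633 = 1.0115 mol/L.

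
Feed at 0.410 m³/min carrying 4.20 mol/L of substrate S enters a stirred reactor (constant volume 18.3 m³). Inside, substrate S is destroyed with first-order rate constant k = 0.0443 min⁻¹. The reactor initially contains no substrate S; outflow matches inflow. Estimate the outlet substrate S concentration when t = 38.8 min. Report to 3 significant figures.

Species balance: V dC/dt = Q C_in − Q C − k V C.
This is linear with rate a = Q/V + k = 0.066704 min⁻¹.
C_ss = Q C_in/(Q + kV) = 1.4107 mol/L; C(t) = C_ss + (C₀ − C_ss) e^(−a t).
C(38.8) = 1.4107 + (-1.4107)·e^(−0.066704·38.8) = 1.4107 + (-1.4107)·0.075160 = 1.3047 mol/L.

1.30 mol/L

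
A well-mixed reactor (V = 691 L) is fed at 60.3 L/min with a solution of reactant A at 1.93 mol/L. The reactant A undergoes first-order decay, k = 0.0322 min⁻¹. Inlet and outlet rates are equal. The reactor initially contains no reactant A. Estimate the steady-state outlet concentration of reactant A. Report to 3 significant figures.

1.41 mol/L

Accumulation = in − out − consumed: V dC/dt = Q C_in − Q C − k V C.
At steady state: 0 = Q C_in − (Q + kV) C_ss, so C_ss = Q C_in/(Q + kV).
C_ss = 60.3·1.93/(60.3 + 0.0322·691) = 116.38/82.550 = 1.4098 mol/L.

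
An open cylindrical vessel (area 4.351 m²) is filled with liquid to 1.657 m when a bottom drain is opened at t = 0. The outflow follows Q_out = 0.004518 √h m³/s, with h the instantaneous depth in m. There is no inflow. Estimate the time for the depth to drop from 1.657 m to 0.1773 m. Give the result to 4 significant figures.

Unsteady balance on liquid volume: A dh/dt = −0.004518 √h.
Separate and integrate: 2(√h − √h₀) = −(0.004518/A) t.
t = 2A(√h₀ − √h)/0.004518 = 2·4.351·(√1.657 − √0.1773)/0.004518
  = 8.70200 × (1.28725 − 0.421070) / 0.004518 = 1668.32 s.

1668 s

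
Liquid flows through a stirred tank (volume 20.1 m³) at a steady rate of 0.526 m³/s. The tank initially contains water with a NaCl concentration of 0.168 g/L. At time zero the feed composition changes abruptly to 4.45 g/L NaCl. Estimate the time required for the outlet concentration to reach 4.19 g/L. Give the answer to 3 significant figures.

Species balance on the tank: V dC/dt = Q(C_in − C), so τ = V/Q = 38.213 s.
C(t) = C_in + (C₀ − C_in) e^(−t/τ). Set C = 4.19 and solve for t:
e^(−t/τ) = (C − C_in)/(C₀ − C_in) = (4.19 − 4.45)/(0.168 − 4.45) = 0.060719
t = −τ ln(…) = 38.213 × 2.8015 = 107.05 s.

107 s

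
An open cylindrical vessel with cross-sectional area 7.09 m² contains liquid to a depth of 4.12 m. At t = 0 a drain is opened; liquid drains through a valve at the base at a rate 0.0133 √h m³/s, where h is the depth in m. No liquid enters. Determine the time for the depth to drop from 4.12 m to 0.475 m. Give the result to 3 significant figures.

1430 s

A dh/dt = −Q_out = −0.0133 √h.
This is separable: 2 d(√h)/dt = −0.0133/A, so √h = √h₀ − (0.0133/(2A)) t.
t = 2A(√h₀ − √h)/0.0133 = 2·7.09·(√4.12 − √0.475)/0.0133
  = 14.180 × (2.0298 − 0.68920) / 0.0133 = 1429.3 s.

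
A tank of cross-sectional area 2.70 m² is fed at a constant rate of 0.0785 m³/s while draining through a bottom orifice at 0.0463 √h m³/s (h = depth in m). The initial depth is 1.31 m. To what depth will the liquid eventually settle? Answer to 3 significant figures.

2.87 m

Level balance: A dh/dt = 0.0785 − 0.0463 √h. Setting dh/dt = 0:
Q_in = 0.0463 √h_ss ⇒ √h_ss = 0.0785/0.0463 = 1.6955.
h_ss = 1.6955² = 2.8746 m. (Since h₀ = 1.31 m < h_ss, the level will rise toward this value.)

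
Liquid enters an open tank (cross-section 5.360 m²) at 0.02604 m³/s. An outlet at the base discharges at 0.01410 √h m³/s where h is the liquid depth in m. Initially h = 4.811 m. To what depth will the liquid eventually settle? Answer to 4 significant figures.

3.411 m

Unsteady balance on liquid volume: A dh/dt = Q_in − 0.01410 √h. At steady state dh/dt = 0:
Q_in = 0.01410 √h_ss ⇒ √h_ss = 0.02604/0.01410 = 1.84681.
h_ss = 1.84681² = 3.41070 m. (Since h₀ = 4.811 m > h_ss, the level will fall toward this value.)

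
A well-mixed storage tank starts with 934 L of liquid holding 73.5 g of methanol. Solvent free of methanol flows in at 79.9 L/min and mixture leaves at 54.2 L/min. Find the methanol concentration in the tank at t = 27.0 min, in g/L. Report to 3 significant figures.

Let m(t) be the amount of methanol. Volume: V(t) = V₀ + (Q_in − Q_out) t = 934 + 25.700 t; V(27.0) = 1627.9 L.
Species balance (pure solvent in): dm/dt = −Q_out · m/V(t).
dm/m = −Q_out dt/(V₀ + 25.700 t); integrating gives ln(m/m₀) = −(Q_out/(Q_in−Q_out)) ln(V/V₀).
m = m₀ (V₀/V)^(Q_out/(Q_in−Q_out)) = 73.5 × (934/1627.9)^(2.1089) = 22.774 g.
C = m/V = 22.774/1627.9 = 0.013990 g/L.

0.0140 g/L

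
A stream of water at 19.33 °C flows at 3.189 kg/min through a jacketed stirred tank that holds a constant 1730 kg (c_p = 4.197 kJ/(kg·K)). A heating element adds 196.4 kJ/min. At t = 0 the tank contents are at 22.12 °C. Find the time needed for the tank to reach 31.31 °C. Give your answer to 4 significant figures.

805.1 min

First-law balance (no shaft work): M c_p dT/dt = ṁ c_p (T_in − T) + 196.4.
τ = M/ṁ = 542.490 min; T_ss = T_in + Q̇/(ṁ c_p) = 34.0040 °C.
T(t) = T_ss + (T₀ − T_ss) e^(−t/τ). Set T = 31.31:
e^(−t/τ) = (31.31 − 34.0040)/(22.12 − 34.0040) = 0.226690
t = −542.490 · ln(0.226690) = 805.148 min.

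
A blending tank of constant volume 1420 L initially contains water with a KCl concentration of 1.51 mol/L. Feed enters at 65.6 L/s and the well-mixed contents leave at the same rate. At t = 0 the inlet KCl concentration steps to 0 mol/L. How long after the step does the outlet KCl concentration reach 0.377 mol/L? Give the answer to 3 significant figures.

Unsteady species balance (constant V, well mixed): V dC/dt = Q(C_in − C), so τ = V/Q = 21.646 s.
C(t) = C_in + (C₀ − C_in) e^(−t/τ). Set C = 0.377 and solve for t:
e^(−t/τ) = (C − C_in)/(C₀ − C_in) = (0.377 − 0)/(1.51 − 0) = 0.24967
t = −τ ln(…) = 21.646 × 1.3876 = 30.037 s.

30.0 s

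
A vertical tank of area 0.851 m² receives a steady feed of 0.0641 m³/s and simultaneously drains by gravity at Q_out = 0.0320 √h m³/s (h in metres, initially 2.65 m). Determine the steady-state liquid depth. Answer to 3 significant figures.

Volume balance on the tank: A dh/dt = Q_in − 0.0320 √h. At steady state dh/dt = 0:
Q_in = 0.0320 √h_ss ⇒ √h_ss = 0.0641/0.0320 = 2.0031.
h_ss = 2.0031² = 4.0125 m. (Since h₀ = 2.65 m < h_ss, the level will rise toward this value.)

4.01 m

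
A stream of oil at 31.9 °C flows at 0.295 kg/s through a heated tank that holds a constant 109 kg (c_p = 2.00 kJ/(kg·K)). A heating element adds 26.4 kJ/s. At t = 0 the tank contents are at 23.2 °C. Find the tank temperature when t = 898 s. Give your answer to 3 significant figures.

71.9 °C

Unsteady energy balance on the tank contents: M c_p dT/dt = ṁ c_p (T_in − T) + 26.4.
Rearrange: dT/dt = (T_ss − T)/τ with τ = M/ṁ = 369.49 s and T_ss = T_in + Q̇/(ṁ c_p) = 76.646 °C.
Solution: T(t) = T_ss + (T₀ − T_ss) e^(−t/τ).
T(898) = 76.646 + (-53.446)·e^(−898/369.49) = 76.646 + (-53.446)·0.088005 = 71.942 °C.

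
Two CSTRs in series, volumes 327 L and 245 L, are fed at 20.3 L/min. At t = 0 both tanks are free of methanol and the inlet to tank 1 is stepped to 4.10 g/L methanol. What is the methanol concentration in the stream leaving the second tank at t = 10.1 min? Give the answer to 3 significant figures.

0.671 g/L

Time constants: τᵢ = Vᵢ/Q for each well-mixed tank.
τ₁ = 327/20.3 = 16.108 min; τ₂ = 245/20.3 = 12.069 min.
Solving the cascade with C₁(0)=C₂(0)=0 gives C₂(t) = C_in[1 − (τ₁ e^(−t/τ₁) − τ₂ e^(−t/τ₂))/(τ₁ − τ₂)].
At t = 10.1: e^(−t/τ₁) = 0.53419, e^(−t/τ₂) = 0.43307.
C₂ = 4.10·[1 − (16.108·0.53419 − 12.069·0.43307)/(4.0394)] = 4.10·0.16368 = 0.67109 g/L.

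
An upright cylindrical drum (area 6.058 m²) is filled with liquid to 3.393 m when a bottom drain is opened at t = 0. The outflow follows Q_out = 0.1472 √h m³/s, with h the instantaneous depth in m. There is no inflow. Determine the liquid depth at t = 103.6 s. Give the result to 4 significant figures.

0.3403 m

Mass balance (ρ constant): A dh/dt = −0.1472 √h.
∫ h^(−1/2) dh = −(0.1472/A) ∫ dt, giving 2√h = 2√h₀ − (0.1472/A) t.
√h = √3.393 − 0.1472·103.6/(2·6.058) = 1.84201 − 1.25866 = 0.583350.
h = 0.583350² = 0.340297 m.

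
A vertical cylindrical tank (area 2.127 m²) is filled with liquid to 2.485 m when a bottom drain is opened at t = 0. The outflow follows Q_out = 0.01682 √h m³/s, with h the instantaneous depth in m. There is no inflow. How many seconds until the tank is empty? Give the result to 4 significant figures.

A dh/dt = −Q_out = −0.01682 √h.
∫ h^(−1/2) dh = −(0.01682/A) ∫ dt, giving 2√h = 2√h₀ − (0.01682/A) t.
Tank is empty when √h = 0: t_empty = 2A√h₀/0.01682.
t_empty = 2·2.127·√2.485/0.01682 = 4.25400·1.57639/0.01682 = 398.689 s.

398.7 s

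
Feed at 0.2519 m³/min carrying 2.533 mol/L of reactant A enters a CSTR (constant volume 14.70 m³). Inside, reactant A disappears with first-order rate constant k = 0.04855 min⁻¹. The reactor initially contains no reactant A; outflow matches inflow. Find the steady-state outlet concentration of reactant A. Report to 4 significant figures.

V dC/dt = Q(C_in − C) − k V C.
At steady state: 0 = Q C_in − (Q + kV) C_ss, so C_ss = Q C_in/(Q + kV).
C_ss = 0.2519·2.533/(0.2519 + 0.04855·14.70) = 0.638063/0.965585 = 0.660804 mol/L.

0.6608 mol/L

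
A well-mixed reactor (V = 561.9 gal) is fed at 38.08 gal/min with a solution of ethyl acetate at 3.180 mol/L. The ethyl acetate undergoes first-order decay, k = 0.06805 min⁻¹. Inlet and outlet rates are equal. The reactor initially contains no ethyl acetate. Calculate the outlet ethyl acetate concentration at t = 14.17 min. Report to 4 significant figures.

1.355 mol/L

Accumulation = in − out − consumed: V dC/dt = Q C_in − Q C − k V C.
dC/dt = (Q/V) C_in − (Q/V + k) C; effective rate a = Q/V + k = 0.0677701 + 0.06805 = 0.135820 min⁻¹.
C_ss = Q C_in/(Q + kV) = 1.58672 mol/L; C(t) = C_ss + (C₀ − C_ss) e^(−a t).
C(14.17) = 1.58672 + (-1.58672)·e^(−0.135820·14.17) = 1.58672 + (-1.58672)·0.145938 = 1.35516 mol/L.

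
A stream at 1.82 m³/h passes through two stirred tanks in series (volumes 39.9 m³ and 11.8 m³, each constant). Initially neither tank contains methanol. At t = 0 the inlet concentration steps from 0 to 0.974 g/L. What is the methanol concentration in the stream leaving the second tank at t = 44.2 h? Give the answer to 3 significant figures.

Species balance on tank i: dCᵢ/dt = (Cᵢ₋₁ − Cᵢ)/τᵢ with τᵢ = Vᵢ/Q.
τ₁ = 39.9/1.82 = 21.923 h; τ₂ = 11.8/1.82 = 6.4835 h.
Tank 1: C₁ = C_in(1 − e^(−t/τ₁)). Tank 2 (τ₁ ≠ τ₂): C₂ = C_in[1 − (τ₁ e^(−t/τ₁) − τ₂ e^(−t/τ₂))/(τ₁ − τ₂)].
At t = 44.2: e^(−t/τ₁) = 0.13317, e^(−t/τ₂) = 0.0010947.
C₂ = 0.974·[1 − (21.923·0.13317 − 6.4835·0.0010947)/(15.440)] = 0.974·0.81137 = 0.79027 g/L.

0.790 g/L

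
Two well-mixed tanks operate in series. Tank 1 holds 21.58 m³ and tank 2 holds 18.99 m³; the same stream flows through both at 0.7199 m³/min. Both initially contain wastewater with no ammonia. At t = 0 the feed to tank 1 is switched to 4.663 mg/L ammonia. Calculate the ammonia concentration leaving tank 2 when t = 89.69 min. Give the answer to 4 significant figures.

Each tank obeys Vᵢ dCᵢ/dt = Q(Cᵢ₋₁ − Cᵢ), so τᵢ = Vᵢ/Q.
τ₁ = 21.58/0.7199 = 29.9764 min; τ₂ = 18.99/0.7199 = 26.3787 min.
Solving the cascade with C₁(0)=C₂(0)=0 gives C₂(t) = C_in[1 − (τ₁ e^(−t/τ₁) − τ₂ e^(−t/τ₂))/(τ₁ − τ₂)].
At t = 89.69: e^(−t/τ₁) = 0.0501859, e^(−t/τ₂) = 0.0333701.
C₂ = 4.663·[1 − (29.9764·0.0501859 − 26.3787·0.0333701)/(3.59772)] = 4.663·0.826520 = 3.85406 mg/L.

3.854 mg/L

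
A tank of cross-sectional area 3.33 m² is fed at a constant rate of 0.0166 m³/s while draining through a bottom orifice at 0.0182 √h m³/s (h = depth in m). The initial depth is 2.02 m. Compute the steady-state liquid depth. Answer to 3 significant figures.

Mass balance (ρ constant): A dh/dt = Q_in − 0.0182 √h. At steady state dh/dt = 0:
Q_in = 0.0182 √h_ss ⇒ √h_ss = 0.0166/0.0182 = 0.91209.
h_ss = 0.91209² = 0.83190 m. (Since h₀ = 2.02 m > h_ss, the level will fall toward this value.)

0.832 m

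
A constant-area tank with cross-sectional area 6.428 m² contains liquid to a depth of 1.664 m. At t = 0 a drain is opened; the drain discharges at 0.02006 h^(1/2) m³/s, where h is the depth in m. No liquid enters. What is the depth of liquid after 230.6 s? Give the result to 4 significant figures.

Mass balance (ρ constant): A dh/dt = −0.02006 √h.
Separate and integrate: 2(√h − √h₀) = −(0.02006/A) t.
√h = √1.664 − 0.02006·230.6/(2·6.428) = 1.28996 − 0.359819 = 0.930142.
h = 0.930142² = 0.865164 m.

0.8652 m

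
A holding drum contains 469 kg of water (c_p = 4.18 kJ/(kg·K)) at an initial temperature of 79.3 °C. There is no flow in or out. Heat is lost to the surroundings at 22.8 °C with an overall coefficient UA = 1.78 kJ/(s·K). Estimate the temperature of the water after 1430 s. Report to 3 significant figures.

M c_p dT/dt = −UA(T − T_amb).
dT/dt = (T_ss − T)/τ with T_ss = T_amb = 22.800 °C, τ = M c_p/UA = 469·4.18/1.78 = 1101.4 s.
T approaches T_ss exponentially: T(t) = T_ss + (T₀ − T_ss) e^(−t/τ).
T(1430) = 22.800 + (56.500)·0.27297 = 38.223 °C.

38.2 °C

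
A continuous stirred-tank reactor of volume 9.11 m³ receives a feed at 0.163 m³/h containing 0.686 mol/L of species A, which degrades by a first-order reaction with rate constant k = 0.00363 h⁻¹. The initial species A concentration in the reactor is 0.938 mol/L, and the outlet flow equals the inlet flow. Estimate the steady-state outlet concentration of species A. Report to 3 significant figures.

V dC/dt = Q(C_in − C) − k V C.
At steady state: 0 = Q C_in − (Q + kV) C_ss, so C_ss = Q C_in/(Q + kV).
C_ss = 0.163·0.686/(0.163 + 0.00363·9.11) = 0.11182/0.19607 = 0.57030 mol/L.

0.570 mol/L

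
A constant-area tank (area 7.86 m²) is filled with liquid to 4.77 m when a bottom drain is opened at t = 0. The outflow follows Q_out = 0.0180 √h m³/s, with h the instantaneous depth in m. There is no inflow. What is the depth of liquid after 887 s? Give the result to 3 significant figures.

1.37 m

A dh/dt = −Q_out = −0.0180 √h.
This is separable: 2 d(√h)/dt = −0.0180/A, so √h = √h₀ − (0.0180/(2A)) t.
√h = √4.77 − 0.0180·887/(2·7.86) = 2.1840 − 1.0156 = 1.1684.
h = 1.1684² = 1.3651 m.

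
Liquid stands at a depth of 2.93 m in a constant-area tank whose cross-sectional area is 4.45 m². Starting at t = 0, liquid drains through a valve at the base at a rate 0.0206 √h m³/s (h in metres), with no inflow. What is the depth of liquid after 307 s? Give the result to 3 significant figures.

Accumulation of liquid (constant cross-section A): A dh/dt = −0.0206 √h.
Separate and integrate: 2(√h − √h₀) = −(0.0206/A) t.
√h = √2.93 − 0.0206·307/(2·4.45) = 1.7117 − 0.71058 = 1.0011.
h = 1.0011² = 1.0023 m.

1.00 m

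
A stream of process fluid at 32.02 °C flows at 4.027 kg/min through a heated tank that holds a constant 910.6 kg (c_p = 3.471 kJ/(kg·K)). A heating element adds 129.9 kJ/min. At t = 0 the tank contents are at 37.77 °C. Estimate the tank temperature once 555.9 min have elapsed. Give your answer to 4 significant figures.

First-law balance (no shaft work): M c_p dT/dt = ṁ c_p (T_in − T) + 129.9.
τ = M/ṁ = 226.124 min; T_ss = T_in + Q̇/(ṁ c_p) = 32.02 + 129.9/(4.027·3.471) = 41.3134 °C.
This is linear first-order; T(t) = T_ss + (T₀ − T_ss) e^(−t/τ).
T(555.9) = 41.3134 + (-3.54336)·e^(−555.9/226.124) = 41.3134 + (-3.54336)·0.0855727 = 41.0101 °C.

41.01 °C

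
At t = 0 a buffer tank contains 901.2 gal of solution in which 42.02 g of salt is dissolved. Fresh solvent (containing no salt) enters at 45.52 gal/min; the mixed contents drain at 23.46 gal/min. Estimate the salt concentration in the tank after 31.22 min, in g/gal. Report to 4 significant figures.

0.01445 g/gal

Total volume: dV/dt = Q_in − Q_out = 22.0600 gal/min, so V(t) = 901.2 + 22.0600 t and V(31.22) = 1589.91 gal.
No salt enters, so dm/dt = −Q_out · (m/V).
Separate: dm/m = −Q_out dt/V(t) ⇒ ln(m/m₀) = −(Q_out/(Q_in−Q_out)) ln(V/V₀).
m = m₀ (V₀/V)^(Q_out/(Q_in−Q_out)) = 42.02 × (901.2/1589.91)^(1.06346) = 22.9751 g.
C = m/V = 22.9751/1589.91 = 0.0144505 g/gal.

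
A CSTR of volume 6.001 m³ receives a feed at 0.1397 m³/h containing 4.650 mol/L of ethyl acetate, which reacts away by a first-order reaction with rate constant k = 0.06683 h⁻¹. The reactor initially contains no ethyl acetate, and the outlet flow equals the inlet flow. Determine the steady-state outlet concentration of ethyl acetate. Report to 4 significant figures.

1.201 mol/L

V dC/dt = Q(C_in − C) − k V C.
At steady state: 0 = Q C_in − (Q + kV) C_ss, so C_ss = Q C_in/(Q + kV).
C_ss = 0.1397·4.650/(0.1397 + 0.06683·6.001) = 0.649605/0.540747 = 1.20131 mol/L.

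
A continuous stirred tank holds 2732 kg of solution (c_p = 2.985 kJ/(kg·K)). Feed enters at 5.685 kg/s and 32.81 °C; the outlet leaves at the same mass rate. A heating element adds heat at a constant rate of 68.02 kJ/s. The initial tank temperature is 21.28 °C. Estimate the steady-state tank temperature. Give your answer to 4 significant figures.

36.82 °C

M c_p dT/dt = ṁ c_p (T_in − T) + Q̇.
At steady state dT/dt = 0 ⇒ T_ss = T_in + Q̇/(ṁ c_p) = 32.81 + 68.02/(5.685·2.985) = 36.8183 °C.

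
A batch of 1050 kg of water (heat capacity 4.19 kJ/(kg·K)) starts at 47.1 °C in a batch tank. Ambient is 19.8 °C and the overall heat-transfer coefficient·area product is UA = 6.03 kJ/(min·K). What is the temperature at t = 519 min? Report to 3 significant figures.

First-law balance (no shaft work): M c_p dT/dt = −UA(T − T_amb).
dT/dt = (T_ss − T)/τ with T_ss = T_amb = 19.800 °C, τ = M c_p/UA = 1050·4.19/6.03 = 729.60 min.
T approaches T_ss exponentially: T(t) = T_ss + (T₀ − T_ss) e^(−t/τ).
T(519) = 19.800 + (27.300)·0.49098 = 33.204 °C.

33.2 °C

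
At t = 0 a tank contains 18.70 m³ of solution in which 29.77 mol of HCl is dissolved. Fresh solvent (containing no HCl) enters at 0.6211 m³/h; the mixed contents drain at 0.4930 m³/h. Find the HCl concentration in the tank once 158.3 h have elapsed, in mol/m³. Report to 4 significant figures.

0.04522 mol/m³

Total volume: dV/dt = Q_in − Q_out = 0.128100 m³/h, so V(t) = 18.70 + 0.128100 t and V(158.3) = 38.9782 m³.
Solute balance: dm/dt = 0 − Q_out C = −Q_out m/V(t).
Separate: dm/m = −Q_out dt/V(t) ⇒ ln(m/m₀) = −(Q_out/(Q_in−Q_out)) ln(V/V₀).
m = m₀ (V₀/V)^(Q_out/(Q_in−Q_out)) = 29.77 × (18.70/38.9782)^(3.84856) = 1.76264 mol.
C = m/V = 1.76264/38.9782 = 0.0452212 mol/m³.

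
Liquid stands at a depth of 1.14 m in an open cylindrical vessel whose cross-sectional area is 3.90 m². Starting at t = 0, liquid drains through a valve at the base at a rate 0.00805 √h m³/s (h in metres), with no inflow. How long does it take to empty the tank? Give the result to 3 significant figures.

With no inflow, A dh/dt = −0.00805 √h.
∫ h^(−1/2) dh = −(0.00805/A) ∫ dt, giving 2√h = 2√h₀ − (0.00805/A) t.
Set h = 0: 2√h₀ = (0.00805/A) t_empty ⇒ t_empty = 2A√h₀/0.00805.
t_empty = 2·3.90·√1.14/0.00805 = 7.8000·1.0677/0.00805 = 1034.5 s.

1030 s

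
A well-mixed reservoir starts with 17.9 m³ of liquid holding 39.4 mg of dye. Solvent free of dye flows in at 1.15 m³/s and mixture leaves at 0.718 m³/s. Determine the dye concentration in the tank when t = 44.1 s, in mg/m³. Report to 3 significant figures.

0.320 mg/m³

Total volume: dV/dt = Q_in − Q_out = 0.43200 m³/s, so V(t) = 17.9 + 0.43200 t and V(44.1) = 36.951 m³.
Species balance (pure solvent in): dm/dt = −Q_out · m/V(t).
dm/m = −Q_out dt/(V₀ + 0.43200 t); integrating gives ln(m/m₀) = −(Q_out/(Q_in−Q_out)) ln(V/V₀).
m = m₀ (V₀/V)^(Q_out/(Q_in−Q_out)) = 39.4 × (17.9/36.951)^(1.6620) = 11.812 mg.
C = m/V = 11.812/36.951 = 0.31967 mg/m³.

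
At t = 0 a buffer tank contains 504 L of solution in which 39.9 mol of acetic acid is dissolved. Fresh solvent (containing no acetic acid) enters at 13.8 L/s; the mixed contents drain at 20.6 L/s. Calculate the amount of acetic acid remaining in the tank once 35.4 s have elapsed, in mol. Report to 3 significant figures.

5.58 mol

Total volume: dV/dt = Q_in − Q_out = -6.8000 L/s, so V(t) = 504 − 6.8000 t and V(35.4) = 263.28 L.
Species balance (pure solvent in): dm/dt = −Q_out · m/V(t).
Separate: dm/m = −Q_out dt/V(t) ⇒ ln(m/m₀) = −(Q_out/(Q_in−Q_out)) ln(V/V₀).
m = m₀ (V₀/V)^(Q_out/(Q_in−Q_out)) = 39.9 × (504/263.28)^(-3.0294) = 5.5801 mol.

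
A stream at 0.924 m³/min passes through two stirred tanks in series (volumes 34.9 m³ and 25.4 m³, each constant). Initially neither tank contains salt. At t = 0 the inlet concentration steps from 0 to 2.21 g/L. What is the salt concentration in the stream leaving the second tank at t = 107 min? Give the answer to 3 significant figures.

Species balance on tank i: dCᵢ/dt = (Cᵢ₋₁ − Cᵢ)/τᵢ with τᵢ = Vᵢ/Q.
τ₁ = 34.9/0.924 = 37.771 min; τ₂ = 25.4/0.924 = 27.489 min.
Tank 1: C₁ = C_in(1 − e^(−t/τ₁)). Tank 2 (τ₁ ≠ τ₂): C₂ = C_in[1 − (τ₁ e^(−t/τ₁) − τ₂ e^(−t/τ₂))/(τ₁ − τ₂)].
At t = 107: e^(−t/τ₁) = 0.058842, e^(−t/τ₂) = 0.020396.
C₂ = 2.21·[1 − (37.771·0.058842 − 27.489·0.020396)/(10.281)] = 2.21·0.83836 = 1.8528 g/L.

1.85 g/L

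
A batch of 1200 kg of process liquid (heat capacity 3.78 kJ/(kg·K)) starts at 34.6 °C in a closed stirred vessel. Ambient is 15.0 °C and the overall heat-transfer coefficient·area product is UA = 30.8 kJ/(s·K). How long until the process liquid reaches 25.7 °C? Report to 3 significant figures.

M c_p dT/dt = −UA(T − T_amb).
τ = M c_p/UA = 147.27 s; T_ss = T_amb = 15.000 °C.
T(t) = T_ss + (T₀ − T_ss)e^(−t/τ); set T = 25.7:
t = −τ ln[(T − T_ss)/(T₀ − T_ss)] = −147.27 · ln(0.54592) = 89.142 s.

89.1 s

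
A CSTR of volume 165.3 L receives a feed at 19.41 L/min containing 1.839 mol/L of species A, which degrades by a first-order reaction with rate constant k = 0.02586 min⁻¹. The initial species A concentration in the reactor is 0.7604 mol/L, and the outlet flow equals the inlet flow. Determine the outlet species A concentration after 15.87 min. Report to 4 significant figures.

Accumulation = in − out − consumed: V dC/dt = Q C_in − Q C − k V C.
dC/dt = (Q/V) C_in − (Q/V + k) C; effective rate a = Q/V + k = 0.117423 + 0.02586 = 0.143283 min⁻¹.
C_ss = Q C_in/(Q + kV) = 1.50709 mol/L; C(t) = C_ss + (C₀ − C_ss) e^(−a t).
C(15.87) = 1.50709 + (-0.746693)·e^(−0.143283·15.87) = 1.50709 + (-0.746693)·0.102910 = 1.43025 mol/L.

1.430 mol/L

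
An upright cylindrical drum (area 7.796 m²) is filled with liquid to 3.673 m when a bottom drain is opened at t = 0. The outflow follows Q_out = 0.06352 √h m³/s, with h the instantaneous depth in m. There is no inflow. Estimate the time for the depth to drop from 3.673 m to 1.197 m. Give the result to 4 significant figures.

201.9 s

Mass balance (ρ constant): A dh/dt = −0.06352 √h.
∫ h^(−1/2) dh = −(0.06352/A) ∫ dt, giving 2√h = 2√h₀ − (0.06352/A) t.
t = 2A(√h₀ − √h)/0.06352 = 2·7.796·(√3.673 − √1.197)/0.06352
  = 15.5920 × (1.91651 − 1.09407) / 0.06352 = 201.879 s.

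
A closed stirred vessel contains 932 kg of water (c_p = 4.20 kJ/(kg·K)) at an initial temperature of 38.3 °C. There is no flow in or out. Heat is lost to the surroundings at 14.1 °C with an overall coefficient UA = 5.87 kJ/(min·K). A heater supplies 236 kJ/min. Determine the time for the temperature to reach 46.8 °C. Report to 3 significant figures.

505 min

First-law balance (no shaft work): M c_p dT/dt = −UA(T − T_amb) + Q̇.
τ = M c_p/UA = 666.85 min; T_ss = T_amb + Q̇/UA = 14.1 + 236/5.87 = 54.304 °C.
T(t) = T_ss + (T₀ − T_ss)e^(−t/τ); set T = 46.8:
t = −τ ln[(T − T_ss)/(T₀ − T_ss)] = −666.85 · ln(0.46890) = 505.05 min.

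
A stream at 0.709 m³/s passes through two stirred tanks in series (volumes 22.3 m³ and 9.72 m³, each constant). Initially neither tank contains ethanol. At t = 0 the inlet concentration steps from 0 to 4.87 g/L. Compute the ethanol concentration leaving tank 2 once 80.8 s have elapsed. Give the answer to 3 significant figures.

Species balance on tank i: dCᵢ/dt = (Cᵢ₋₁ − Cᵢ)/τᵢ with τᵢ = Vᵢ/Q.
τ₁ = 22.3/0.709 = 31.453 s; τ₂ = 9.72/0.709 = 13.709 s.
Solving the cascade with C₁(0)=C₂(0)=0 gives C₂(t) = C_in[1 − (τ₁ e^(−t/τ₁) − τ₂ e^(−t/τ₂))/(τ₁ − τ₂)].
At t = 80.8: e^(−t/τ₁) = 0.076617, e^(−t/τ₂) = 0.0027566.
C₂ = 4.87·[1 − (31.453·0.076617 − 13.709·0.0027566)/(17.743)] = 4.87·0.86631 = 4.2189 g/L.

4.22 g/L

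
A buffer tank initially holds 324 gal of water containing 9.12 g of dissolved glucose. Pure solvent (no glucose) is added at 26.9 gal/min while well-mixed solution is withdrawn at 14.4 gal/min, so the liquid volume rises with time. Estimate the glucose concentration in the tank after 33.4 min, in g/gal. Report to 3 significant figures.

0.00474 g/gal

Total volume: dV/dt = Q_in − Q_out = 12.500 gal/min, so V(t) = 324 + 12.500 t and V(33.4) = 741.50 gal.
No glucose enters, so dm/dt = −Q_out · (m/V).
dm/m = −Q_out dt/(V₀ + 12.500 t); integrating gives ln(m/m₀) = −(Q_out/(Q_in−Q_out)) ln(V/V₀).
m = m₀ (V₀/V)^(Q_out/(Q_in−Q_out)) = 9.12 × (324/741.50)^(1.1520) = 3.5138 g.
C = m/V = 3.5138/741.50 = 0.0047387 g/gal.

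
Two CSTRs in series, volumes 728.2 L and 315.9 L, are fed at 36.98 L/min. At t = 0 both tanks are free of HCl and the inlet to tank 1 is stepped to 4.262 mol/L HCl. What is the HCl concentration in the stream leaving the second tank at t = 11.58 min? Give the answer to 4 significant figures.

Time constants: τᵢ = Vᵢ/Q for each well-mixed tank.
τ₁ = 728.2/36.98 = 19.6917 min; τ₂ = 315.9/36.98 = 8.54246 min.
Tank 1: C₁ = C_in(1 − e^(−t/τ₁)). Tank 2 (τ₁ ≠ τ₂): C₂ = C_in[1 − (τ₁ e^(−t/τ₁) − τ₂ e^(−t/τ₂))/(τ₁ − τ₂)].
At t = 11.58: e^(−t/τ₁) = 0.555401, e^(−t/τ₂) = 0.257797.
C₂ = 4.262·[1 − (19.6917·0.555401 − 8.54246·0.257797)/(11.1493)] = 4.262·0.216577 = 0.923053 mol/L.

0.9231 mol/L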